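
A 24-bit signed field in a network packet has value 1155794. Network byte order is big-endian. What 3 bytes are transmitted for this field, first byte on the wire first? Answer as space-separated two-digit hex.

11 A2 D2

1155794 in hexadecimal, padded to 24 bits, is 0x11A2D2.
Split into bytes (most-significant first): 11 A2 D2.
Big-endian stores the most-significant byte at the lowest address.
So the memory order matches the most-significant-first order: 11 A2 D2.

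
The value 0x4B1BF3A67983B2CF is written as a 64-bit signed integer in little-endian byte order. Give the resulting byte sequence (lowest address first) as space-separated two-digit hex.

Split into bytes (most-significant first): 4B 1B F3 A6 79 83 B2 CF.
In little-endian order the low byte comes first in memory.
So at ascending addresses the bytes are CF B2 83 79 A6 F3 1B 4B.

CF B2 83 79 A6 F3 1B 4B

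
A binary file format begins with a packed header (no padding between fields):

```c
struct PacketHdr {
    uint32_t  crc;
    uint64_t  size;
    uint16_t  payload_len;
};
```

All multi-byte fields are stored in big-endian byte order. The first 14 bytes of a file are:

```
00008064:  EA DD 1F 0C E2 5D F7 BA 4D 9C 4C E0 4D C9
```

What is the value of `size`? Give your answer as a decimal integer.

16311465804943871200

`size` follows `crc` (4 bytes), so it starts at byte offset 4 and occupies 8 bytes.
Bytes at offsets 4..11: E2 5D F7 BA 4D 9C 4C E0.
Big-endian stores the most-significant byte at the lowest address.
The bytes are already most-significant first: 0xE25DF7BA4D9C4CE0.
0xE25DF7BA4D9C4CE0 = 16311465804943871200.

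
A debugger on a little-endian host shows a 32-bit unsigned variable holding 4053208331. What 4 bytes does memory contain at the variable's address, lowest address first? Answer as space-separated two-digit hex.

4053208331 in hexadecimal, padded to 32 bits, is 0xF1970D0B.
Split into bytes (most-significant first): F1 97 0D 0B.
In little-endian order the low byte comes first in memory.
So at ascending addresses the bytes are 0B 0D 97 F1.

0B 0D 97 F1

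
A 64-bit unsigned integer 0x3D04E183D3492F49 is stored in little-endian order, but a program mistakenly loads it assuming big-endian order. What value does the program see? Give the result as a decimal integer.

5273514861473629245

Stored little-endian, the bytes at ascending addresses are 49 2F 49 D3 83 E1 04 3D.
Read back as big-endian, the last byte is least significant, giving 0x492F49D383E1043D.
0x492F49D383E1043D = 5273514861473629245.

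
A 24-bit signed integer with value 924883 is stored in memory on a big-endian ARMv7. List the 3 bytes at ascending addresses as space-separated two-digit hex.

924883 in hexadecimal, padded to 24 bits, is 0x0E1CD3.
Split into bytes (most-significant first): 0E 1C D3.
Big-endian stores the most-significant byte at the lowest address.
So the memory order matches the most-significant-first order: 0E 1C D3.

0E 1C D3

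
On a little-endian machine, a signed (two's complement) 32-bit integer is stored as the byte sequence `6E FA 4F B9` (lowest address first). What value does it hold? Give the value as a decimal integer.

Little-endian: lowest address holds the least-significant byte.
Reassemble most-significant byte first: B9 4F FA 6E → 0xB94FFA6E.
Top bit is set, so as a signed 32-bit value this is 0xB94FFA6E − 2^32 = -1185940882.

-1185940882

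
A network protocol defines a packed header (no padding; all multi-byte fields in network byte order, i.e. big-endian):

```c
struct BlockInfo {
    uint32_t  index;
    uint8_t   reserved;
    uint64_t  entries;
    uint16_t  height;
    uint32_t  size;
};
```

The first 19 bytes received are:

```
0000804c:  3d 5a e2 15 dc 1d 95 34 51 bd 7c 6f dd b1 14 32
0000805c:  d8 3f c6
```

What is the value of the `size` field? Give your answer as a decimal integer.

`size` follows `index` (4 B), `reserved` (1 B), `entries` (8 B), `height` (2 B), so it starts at offset 4 + 1 + 8 + 2 = 15 and occupies 4 bytes.
Bytes at offsets 15..18: 32 D8 3F C6.
In big-endian order the high byte comes first in memory.
The bytes are already most-significant first: 0x32D83FC6.
0x32D83FC6 = 853032902.

853032902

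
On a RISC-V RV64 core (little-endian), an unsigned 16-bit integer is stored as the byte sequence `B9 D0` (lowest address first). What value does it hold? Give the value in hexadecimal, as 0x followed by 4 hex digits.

In little-endian order the low byte comes first in memory.
Reassemble most-significant byte first: D0 B9 → 0xD0B9.

0xD0B9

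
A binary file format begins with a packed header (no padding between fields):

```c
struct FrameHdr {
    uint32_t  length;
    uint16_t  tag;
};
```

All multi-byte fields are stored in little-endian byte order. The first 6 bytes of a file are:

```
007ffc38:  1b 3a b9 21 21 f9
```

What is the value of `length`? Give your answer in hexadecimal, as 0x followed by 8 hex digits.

`length` is the first field, at byte offset 0, occupying 4 bytes.
Bytes at offsets 0..3: 1B 3A B9 21.
In little-endian order the low byte comes first in memory.
Reassemble most-significant byte first: 21 B9 3A 1B → 0x21B93A1B.

0x21B93A1B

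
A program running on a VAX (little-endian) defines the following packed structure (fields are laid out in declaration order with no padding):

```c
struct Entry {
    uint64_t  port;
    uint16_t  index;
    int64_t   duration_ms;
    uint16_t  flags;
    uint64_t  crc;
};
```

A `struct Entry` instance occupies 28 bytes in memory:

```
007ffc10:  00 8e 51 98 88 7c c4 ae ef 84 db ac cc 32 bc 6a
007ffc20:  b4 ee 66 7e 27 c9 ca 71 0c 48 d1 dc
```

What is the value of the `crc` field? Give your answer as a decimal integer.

15911578176762595623

`crc` follows `port` (8 B), `index` (2 B), `duration_ms` (8 B), `flags` (2 B), so it starts at offset 8 + 2 + 8 + 2 = 20 and occupies 8 bytes.
Bytes at offsets 20..27: 27 C9 CA 71 0C 48 D1 DC.
Little-endian stores the least-significant byte at the lowest address.
Reassemble most-significant byte first: DC D1 48 0C 71 CA C9 27 → 0xDCD1480C71CAC927.
0xDCD1480C71CAC927 = 15911578176762595623.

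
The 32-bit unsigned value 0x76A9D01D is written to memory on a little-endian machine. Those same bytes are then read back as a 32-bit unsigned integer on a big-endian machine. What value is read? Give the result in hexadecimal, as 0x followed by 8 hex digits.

0x1DD0A976

Stored little-endian, the bytes at ascending addresses are 1D D0 A9 76.
Read back as big-endian, the last byte is least significant, giving 0x1DD0A976.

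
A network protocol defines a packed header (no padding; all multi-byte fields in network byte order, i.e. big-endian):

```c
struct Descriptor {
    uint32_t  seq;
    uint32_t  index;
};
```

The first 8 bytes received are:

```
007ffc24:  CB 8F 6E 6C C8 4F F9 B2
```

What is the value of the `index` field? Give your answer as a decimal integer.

`index` follows `seq` (4 bytes), so it starts at byte offset 4 and occupies 4 bytes.
Bytes at offsets 4..7: C8 4F F9 B2.
In big-endian order the high byte comes first in memory.
The bytes are already most-significant first: 0xC84FF9B2.
0xC84FF9B2 = 3360684466.

3360684466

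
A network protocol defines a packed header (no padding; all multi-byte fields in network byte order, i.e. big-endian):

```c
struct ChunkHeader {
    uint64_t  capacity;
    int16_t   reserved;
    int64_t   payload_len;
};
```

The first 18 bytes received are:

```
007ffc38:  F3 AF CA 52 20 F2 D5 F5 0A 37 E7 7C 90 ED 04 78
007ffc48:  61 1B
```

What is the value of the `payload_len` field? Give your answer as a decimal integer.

`payload_len` follows `capacity` (8 B), `reserved` (2 B), so it starts at offset 8 + 2 = 10 and occupies 8 bytes.
Bytes at offsets 10..17: E7 7C 90 ED 04 78 61 1B.
Big-endian stores the most-significant byte at the lowest address.
The bytes are already most-significant first: 0xE77C90ED0478611B.
Top bit is set, so as a signed 64-bit value this is 0xE77C90ED0478611B − 2^64 = -1766377606179430117.

-1766377606179430117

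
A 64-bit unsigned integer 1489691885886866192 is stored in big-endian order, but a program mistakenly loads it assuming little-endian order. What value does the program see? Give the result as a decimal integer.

1489691885886866192 in 64-bit hexadecimal is 0x14AC72E0A3118310.
Stored big-endian, the bytes at ascending addresses are 14 AC 72 E0 A3 11 83 10.
Read back as little-endian, the first byte is least significant, giving 0x108311A3E072AC14.
0x108311A3E072AC14 = 1189814122098895892.

1189814122098895892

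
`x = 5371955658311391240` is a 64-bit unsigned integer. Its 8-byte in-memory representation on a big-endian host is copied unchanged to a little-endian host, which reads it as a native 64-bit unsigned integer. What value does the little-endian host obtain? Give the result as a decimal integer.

637484309959511370

5371955658311391240 in 64-bit hexadecimal is 0x4A8D05359ACCD808.
Stored big-endian, the bytes at ascending addresses are 4A 8D 05 35 9A CC D8 08.
Read back as little-endian, the first byte is least significant, giving 0x08D8CC9A35058D4A.
0x08D8CC9A35058D4A = 637484309959511370.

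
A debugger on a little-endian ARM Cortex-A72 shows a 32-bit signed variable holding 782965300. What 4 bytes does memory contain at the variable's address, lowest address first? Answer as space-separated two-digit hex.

782965300 in hexadecimal, padded to 32 bits, is 0x2EAB1A34.
Split into bytes (most-significant first): 2E AB 1A 34.
Little-endian stores the least-significant byte at the lowest address.
So at ascending addresses the bytes are 34 1A AB 2E.

34 1A AB 2E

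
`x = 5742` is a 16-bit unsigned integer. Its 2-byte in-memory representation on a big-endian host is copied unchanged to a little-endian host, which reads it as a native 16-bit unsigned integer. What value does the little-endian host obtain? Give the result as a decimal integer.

28182

5742 in 16-bit hexadecimal is 0x166E.
Stored big-endian, the bytes at ascending addresses are 16 6E.
Read back as little-endian, the first byte is least significant, giving 0x6E16.
0x6E16 = 28182.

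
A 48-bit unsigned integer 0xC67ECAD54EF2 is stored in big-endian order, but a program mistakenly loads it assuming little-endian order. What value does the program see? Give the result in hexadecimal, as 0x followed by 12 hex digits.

0xF24ED5CA7EC6

Stored big-endian, the bytes at ascending addresses are C6 7E CA D5 4E F2.
Read back as little-endian, the first byte is least significant, giving 0xF24ED5CA7EC6.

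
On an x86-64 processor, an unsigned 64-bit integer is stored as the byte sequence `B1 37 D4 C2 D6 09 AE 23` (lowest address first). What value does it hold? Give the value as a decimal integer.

2571003255271471025

Little-endian: lowest address holds the least-significant byte.
Reassemble most-significant byte first: 23 AE 09 D6 C2 D4 37 B1 → 0x23AE09D6C2D437B1.
0x23AE09D6C2D437B1 = 2571003255271471025.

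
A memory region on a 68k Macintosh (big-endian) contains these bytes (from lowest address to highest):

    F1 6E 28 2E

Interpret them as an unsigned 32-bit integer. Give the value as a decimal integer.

4050528302

Big-endian stores the most-significant byte at the lowest address.
The bytes are already most-significant first: 0xF16E282E.
0xF16E282E = 4050528302.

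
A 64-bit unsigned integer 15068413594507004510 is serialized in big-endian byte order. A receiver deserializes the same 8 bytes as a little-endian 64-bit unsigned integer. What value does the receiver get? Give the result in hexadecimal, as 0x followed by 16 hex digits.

15068413594507004510 in 64-bit hexadecimal is 0xD11DC2540D41CA5E.
Stored big-endian, the bytes at ascending addresses are D1 1D C2 54 0D 41 CA 5E.
Read back as little-endian, the first byte is least significant, giving 0x5ECA410D54C21DD1.

0x5ECA410D54C21DD1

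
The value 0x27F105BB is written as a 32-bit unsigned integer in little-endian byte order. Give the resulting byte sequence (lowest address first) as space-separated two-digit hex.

Split into bytes (most-significant first): 27 F1 05 BB.
Little-endian stores the least-significant byte at the lowest address.
So at ascending addresses the bytes are BB 05 F1 27.

BB 05 F1 27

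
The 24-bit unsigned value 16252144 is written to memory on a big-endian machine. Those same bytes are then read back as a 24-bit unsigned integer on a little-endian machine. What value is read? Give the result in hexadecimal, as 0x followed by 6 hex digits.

0xF0FCF7

16252144 in 24-bit hexadecimal is 0xF7FCF0.
Stored big-endian, the bytes at ascending addresses are F7 FC F0.
Read back as little-endian, the first byte is least significant, giving 0xF0FCF7.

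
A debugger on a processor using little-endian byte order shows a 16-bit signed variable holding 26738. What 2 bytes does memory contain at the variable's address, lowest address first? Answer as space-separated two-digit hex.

72 68

26738 in hexadecimal, padded to 16 bits, is 0x6872.
Split into bytes (most-significant first): 68 72.
In little-endian order the low byte comes first in memory.
So at ascending addresses the bytes are 72 68.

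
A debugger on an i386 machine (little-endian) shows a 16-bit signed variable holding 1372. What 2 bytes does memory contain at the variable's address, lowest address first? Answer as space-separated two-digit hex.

5C 05

1372 in hexadecimal, padded to 16 bits, is 0x055C.
Split into bytes (most-significant first): 05 5C.
Little-endian: lowest address holds the least-significant byte.
So at ascending addresses the bytes are 5C 05.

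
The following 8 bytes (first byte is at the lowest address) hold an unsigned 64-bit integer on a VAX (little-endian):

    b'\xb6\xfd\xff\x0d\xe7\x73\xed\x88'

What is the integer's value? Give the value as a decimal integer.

Little-endian: lowest address holds the least-significant byte.
Reassemble most-significant byte first: 88 ED 73 E7 0D FF FD B6 → 0x88ED73E70DFFFDB6.
0x88ED73E70DFFFDB6 = 9866669794848144822.

9866669794848144822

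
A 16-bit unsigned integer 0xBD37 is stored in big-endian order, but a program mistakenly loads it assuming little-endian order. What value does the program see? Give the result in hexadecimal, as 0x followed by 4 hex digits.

Stored big-endian, the bytes at ascending addresses are BD 37.
Read back as little-endian, the first byte is least significant, giving 0x37BD.

0x37BD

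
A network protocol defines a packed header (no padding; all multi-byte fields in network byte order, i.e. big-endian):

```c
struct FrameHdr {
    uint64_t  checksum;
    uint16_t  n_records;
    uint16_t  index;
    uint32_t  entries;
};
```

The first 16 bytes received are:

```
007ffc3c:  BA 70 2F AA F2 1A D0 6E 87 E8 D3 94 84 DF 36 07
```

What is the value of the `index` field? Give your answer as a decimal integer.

`index` follows `checksum` (8 B), `n_records` (2 B), so it starts at offset 8 + 2 = 10 and occupies 2 bytes.
Bytes at offsets 10..11: D3 94.
Big-endian stores the most-significant byte at the lowest address.
The bytes are already most-significant first: 0xD394.
0xD394 = 54164.

54164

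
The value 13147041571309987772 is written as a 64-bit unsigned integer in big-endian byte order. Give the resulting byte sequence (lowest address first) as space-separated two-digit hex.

13147041571309987772 in hexadecimal, padded to 64 bits, is 0xB673ACA73139A7BC.
Split into bytes (most-significant first): B6 73 AC A7 31 39 A7 BC.
Big-endian: lowest address holds the most-significant byte.
So the memory order matches the most-significant-first order: B6 73 AC A7 31 39 A7 BC.

B6 73 AC A7 31 39 A7 BC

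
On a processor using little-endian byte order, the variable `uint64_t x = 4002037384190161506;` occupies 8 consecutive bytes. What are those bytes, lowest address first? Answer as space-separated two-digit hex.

62 F2 7C 16 CC 17 8A 37

4002037384190161506 in hexadecimal, padded to 64 bits, is 0x378A17CC167CF262.
Split into bytes (most-significant first): 37 8A 17 CC 16 7C F2 62.
In little-endian order the low byte comes first in memory.
So at ascending addresses the bytes are 62 F2 7C 16 CC 17 8A 37.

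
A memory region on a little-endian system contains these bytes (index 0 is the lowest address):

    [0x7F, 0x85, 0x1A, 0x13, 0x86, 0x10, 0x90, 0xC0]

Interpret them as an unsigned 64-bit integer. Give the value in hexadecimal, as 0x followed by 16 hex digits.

0xC0901086131A857F

In little-endian order the low byte comes first in memory.
Reassemble most-significant byte first: C0 90 10 86 13 1A 85 7F → 0xC0901086131A857F.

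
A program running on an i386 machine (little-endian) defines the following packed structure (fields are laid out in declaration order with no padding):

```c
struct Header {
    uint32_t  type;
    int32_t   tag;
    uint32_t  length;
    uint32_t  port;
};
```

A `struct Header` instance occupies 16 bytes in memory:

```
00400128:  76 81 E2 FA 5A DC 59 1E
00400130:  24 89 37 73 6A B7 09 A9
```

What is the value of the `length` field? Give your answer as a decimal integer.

1933019428

`length` follows `type` (4 B), `tag` (4 B), so it starts at offset 4 + 4 = 8 and occupies 4 bytes.
Bytes at offsets 8..11: 24 89 37 73.
Little-endian: lowest address holds the least-significant byte.
Reassemble most-significant byte first: 73 37 89 24 → 0x73378924.
0x73378924 = 1933019428.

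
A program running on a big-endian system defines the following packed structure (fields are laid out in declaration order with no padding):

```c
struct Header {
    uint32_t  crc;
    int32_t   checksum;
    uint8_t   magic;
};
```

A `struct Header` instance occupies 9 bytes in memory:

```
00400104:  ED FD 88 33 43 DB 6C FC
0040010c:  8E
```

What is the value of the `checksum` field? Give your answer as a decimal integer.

`checksum` follows `crc` (4 bytes), so it starts at byte offset 4 and occupies 4 bytes.
Bytes at offsets 4..7: 43 DB 6C FC.
Big-endian: lowest address holds the most-significant byte.
The bytes are already most-significant first: 0x43DB6CFC.
0x43DB6CFC = 1138453756.

1138453756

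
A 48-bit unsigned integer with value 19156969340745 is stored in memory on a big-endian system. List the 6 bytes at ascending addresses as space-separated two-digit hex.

19156969340745 in hexadecimal, padded to 48 bits, is 0x116C545A3F49.
Split into bytes (most-significant first): 11 6C 54 5A 3F 49.
Big-endian stores the most-significant byte at the lowest address.
So the memory order matches the most-significant-first order: 11 6C 54 5A 3F 49.

11 6C 54 5A 3F 49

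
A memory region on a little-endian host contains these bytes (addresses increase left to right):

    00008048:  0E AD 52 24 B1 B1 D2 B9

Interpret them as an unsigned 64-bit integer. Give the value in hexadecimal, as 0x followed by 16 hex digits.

0xB9D2B1B12452AD0E

Little-endian stores the least-significant byte at the lowest address.
Reassemble most-significant byte first: B9 D2 B1 B1 24 52 AD 0E → 0xB9D2B1B12452AD0E.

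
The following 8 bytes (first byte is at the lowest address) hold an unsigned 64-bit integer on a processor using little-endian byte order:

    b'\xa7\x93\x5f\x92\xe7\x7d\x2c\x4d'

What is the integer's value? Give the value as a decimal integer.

5560958073442374567

In little-endian order the low byte comes first in memory.
Reassemble most-significant byte first: 4D 2C 7D E7 92 5F 93 A7 → 0x4D2C7DE7925F93A7.
0x4D2C7DE7925F93A7 = 5560958073442374567.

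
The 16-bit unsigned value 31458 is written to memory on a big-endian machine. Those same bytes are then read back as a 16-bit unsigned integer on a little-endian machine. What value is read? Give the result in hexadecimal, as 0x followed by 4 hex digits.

0xE27A

31458 in 16-bit hexadecimal is 0x7AE2.
Stored big-endian, the bytes at ascending addresses are 7A E2.
Read back as little-endian, the first byte is least significant, giving 0xE27A.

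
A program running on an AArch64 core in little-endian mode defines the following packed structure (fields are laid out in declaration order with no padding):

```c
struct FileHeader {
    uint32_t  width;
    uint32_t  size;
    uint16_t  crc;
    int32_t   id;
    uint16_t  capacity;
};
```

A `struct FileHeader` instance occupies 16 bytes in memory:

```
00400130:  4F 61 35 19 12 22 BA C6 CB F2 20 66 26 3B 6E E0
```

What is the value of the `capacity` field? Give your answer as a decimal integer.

`capacity` follows `width` (4 B), `size` (4 B), `crc` (2 B), `id` (4 B), so it starts at offset 4 + 4 + 2 + 4 = 14 and occupies 2 bytes.
Bytes at offsets 14..15: 6E E0.
Little-endian stores the least-significant byte at the lowest address.
Reassemble most-significant byte first: E0 6E → 0xE06E.
0xE06E = 57454.

57454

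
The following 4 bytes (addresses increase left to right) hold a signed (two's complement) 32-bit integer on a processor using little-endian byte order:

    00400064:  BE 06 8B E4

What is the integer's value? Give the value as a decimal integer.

In little-endian order the low byte comes first in memory.
Reassemble most-significant byte first: E4 8B 06 BE → 0xE48B06BE.
Top bit is set, so as a signed 32-bit value this is 0xE48B06BE − 2^32 = -460650818.

-460650818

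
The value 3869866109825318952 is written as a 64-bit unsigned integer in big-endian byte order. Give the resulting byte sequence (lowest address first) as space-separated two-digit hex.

3869866109825318952 in hexadecimal, padded to 64 bits, is 0x35B486B934760028.
Split into bytes (most-significant first): 35 B4 86 B9 34 76 00 28.
Big-endian stores the most-significant byte at the lowest address.
So the memory order matches the most-significant-first order: 35 B4 86 B9 34 76 00 28.

35 B4 86 B9 34 76 00 28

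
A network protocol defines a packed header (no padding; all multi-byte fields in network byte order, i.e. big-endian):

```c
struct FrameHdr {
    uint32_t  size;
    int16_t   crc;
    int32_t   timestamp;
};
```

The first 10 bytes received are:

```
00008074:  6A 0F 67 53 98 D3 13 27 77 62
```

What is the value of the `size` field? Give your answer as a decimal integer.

`size` is the first field, at byte offset 0, occupying 4 bytes.
Bytes at offsets 0..3: 6A 0F 67 53.
In big-endian order the high byte comes first in memory.
The bytes are already most-significant first: 0x6A0F6753.
0x6A0F6753 = 1779394387.

1779394387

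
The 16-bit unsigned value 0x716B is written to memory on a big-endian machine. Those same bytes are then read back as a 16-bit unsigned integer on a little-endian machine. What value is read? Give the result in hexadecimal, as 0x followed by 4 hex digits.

Stored big-endian, the bytes at ascending addresses are 71 6B.
Read back as little-endian, the first byte is least significant, giving 0x6B71.

0x6B71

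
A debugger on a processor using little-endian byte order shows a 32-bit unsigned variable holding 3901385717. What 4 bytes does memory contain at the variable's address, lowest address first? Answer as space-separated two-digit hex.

3901385717 in hexadecimal, padded to 32 bits, is 0xE88A6BF5.
Split into bytes (most-significant first): E8 8A 6B F5.
Little-endian: lowest address holds the least-significant byte.
So at ascending addresses the bytes are F5 6B 8A E8.

F5 6B 8A E8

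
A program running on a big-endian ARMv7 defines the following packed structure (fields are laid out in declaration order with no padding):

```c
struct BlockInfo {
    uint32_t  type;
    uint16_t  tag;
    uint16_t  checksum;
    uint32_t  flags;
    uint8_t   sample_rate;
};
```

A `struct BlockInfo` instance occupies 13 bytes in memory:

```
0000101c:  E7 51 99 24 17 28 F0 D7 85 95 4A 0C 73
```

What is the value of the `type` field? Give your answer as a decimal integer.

`type` is the first field, at byte offset 0, occupying 4 bytes.
Bytes at offsets 0..3: E7 51 99 24.
In big-endian order the high byte comes first in memory.
The bytes are already most-significant first: 0xE7519924.
0xE7519924 = 3880884516.

3880884516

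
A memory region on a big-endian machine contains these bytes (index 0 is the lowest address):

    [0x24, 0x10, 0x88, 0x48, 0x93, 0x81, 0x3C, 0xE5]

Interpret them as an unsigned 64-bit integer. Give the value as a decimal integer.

In big-endian order the high byte comes first in memory.
The bytes are already most-significant first: 0x2410884893813CE5.
0x2410884893813CE5 = 2598726830286519525.

2598726830286519525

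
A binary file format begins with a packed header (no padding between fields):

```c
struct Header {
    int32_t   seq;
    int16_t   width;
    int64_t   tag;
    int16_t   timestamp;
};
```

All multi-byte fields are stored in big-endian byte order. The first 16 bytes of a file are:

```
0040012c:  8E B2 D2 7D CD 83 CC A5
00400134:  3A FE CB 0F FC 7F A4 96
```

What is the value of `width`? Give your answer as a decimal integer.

`width` follows `seq` (4 bytes), so it starts at byte offset 4 and occupies 2 bytes.
Bytes at offsets 4..5: CD 83.
In big-endian order the high byte comes first in memory.
The bytes are already most-significant first: 0xCD83.
Top bit is set, so as a signed 16-bit value this is 0xCD83 − 2^16 = -12925.

-12925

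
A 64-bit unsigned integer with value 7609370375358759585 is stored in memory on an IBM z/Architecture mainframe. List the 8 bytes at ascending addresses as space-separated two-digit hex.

7609370375358759585 in hexadecimal, padded to 64 bits, is 0x6999EA0A4BA3C2A1.
Split into bytes (most-significant first): 69 99 EA 0A 4B A3 C2 A1.
Big-endian stores the most-significant byte at the lowest address.
So the memory order matches the most-significant-first order: 69 99 EA 0A 4B A3 C2 A1.

69 99 EA 0A 4B A3 C2 A1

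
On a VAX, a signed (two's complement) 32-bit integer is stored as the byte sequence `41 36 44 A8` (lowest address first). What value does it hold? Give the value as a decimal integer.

-1471924671

In little-endian order the low byte comes first in memory.
Reassemble most-significant byte first: A8 44 36 41 → 0xA8443641.
Top bit is set, so as a signed 32-bit value this is 0xA8443641 − 2^32 = -1471924671.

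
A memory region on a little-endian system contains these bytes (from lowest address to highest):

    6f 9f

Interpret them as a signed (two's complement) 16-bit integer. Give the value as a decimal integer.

In little-endian order the low byte comes first in memory.
Reassemble most-significant byte first: 9F 6F → 0x9F6F.
Top bit is set, so as a signed 16-bit value this is 0x9F6F − 2^16 = -24721.

-24721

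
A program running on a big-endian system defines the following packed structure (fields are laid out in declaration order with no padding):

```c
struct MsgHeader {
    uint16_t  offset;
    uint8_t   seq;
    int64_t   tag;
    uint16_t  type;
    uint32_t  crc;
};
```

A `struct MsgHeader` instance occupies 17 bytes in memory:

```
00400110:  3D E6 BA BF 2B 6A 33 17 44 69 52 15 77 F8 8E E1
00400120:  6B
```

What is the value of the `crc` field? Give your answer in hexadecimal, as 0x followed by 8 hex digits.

0xF88EE16B

`crc` follows `offset` (2 B), `seq` (1 B), `tag` (8 B), `type` (2 B), so it starts at offset 2 + 1 + 8 + 2 = 13 and occupies 4 bytes.
Bytes at offsets 13..16: F8 8E E1 6B.
Big-endian: lowest address holds the most-significant byte.
The bytes are already most-significant first: 0xF88EE16B.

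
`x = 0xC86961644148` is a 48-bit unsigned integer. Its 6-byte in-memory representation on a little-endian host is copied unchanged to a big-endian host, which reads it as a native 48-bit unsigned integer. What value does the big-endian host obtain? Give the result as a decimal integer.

Stored little-endian, the bytes at ascending addresses are 48 41 64 61 69 C8.
Read back as big-endian, the last byte is least significant, giving 0x4841646169C8.
0x4841646169C8 = 79445694179784.

79445694179784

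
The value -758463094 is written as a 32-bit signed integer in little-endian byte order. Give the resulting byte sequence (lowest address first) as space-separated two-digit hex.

Two's complement of -758463094 in 32 bits: 758463094 = 0x2D353A76; invert → 0xD2CAC589; add 1 → 0xD2CAC58A.
Split into bytes (most-significant first): D2 CA C5 8A.
Little-endian stores the least-significant byte at the lowest address.
So at ascending addresses the bytes are 8A C5 CA D2.

8A C5 CA D2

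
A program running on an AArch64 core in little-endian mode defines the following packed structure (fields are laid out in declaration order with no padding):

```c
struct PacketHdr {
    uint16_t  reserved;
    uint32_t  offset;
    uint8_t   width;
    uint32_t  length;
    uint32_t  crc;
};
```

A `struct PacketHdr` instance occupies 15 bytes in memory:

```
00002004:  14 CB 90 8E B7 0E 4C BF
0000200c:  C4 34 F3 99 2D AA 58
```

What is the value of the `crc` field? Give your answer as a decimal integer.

`crc` follows `reserved` (2 B), `offset` (4 B), `width` (1 B), `length` (4 B), so it starts at offset 2 + 4 + 1 + 4 = 11 and occupies 4 bytes.
Bytes at offsets 11..14: 99 2D AA 58.
Little-endian stores the least-significant byte at the lowest address.
Reassemble most-significant byte first: 58 AA 2D 99 → 0x58AA2D99.
0x58AA2D99 = 1487547801.

1487547801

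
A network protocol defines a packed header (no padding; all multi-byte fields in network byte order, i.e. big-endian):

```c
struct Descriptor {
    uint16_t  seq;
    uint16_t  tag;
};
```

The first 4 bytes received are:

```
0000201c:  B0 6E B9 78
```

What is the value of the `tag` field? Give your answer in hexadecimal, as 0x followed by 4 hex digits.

`tag` follows `seq` (2 bytes), so it starts at byte offset 2 and occupies 2 bytes.
Bytes at offsets 2..3: B9 78.
In big-endian order the high byte comes first in memory.
The bytes are already most-significant first: 0xB978.

0xB978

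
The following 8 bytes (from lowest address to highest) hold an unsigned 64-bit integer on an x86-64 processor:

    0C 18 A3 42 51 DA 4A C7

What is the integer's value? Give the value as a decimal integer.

14360530404369438732

Little-endian: lowest address holds the least-significant byte.
Reassemble most-significant byte first: C7 4A DA 51 42 A3 18 0C → 0xC74ADA5142A3180C.
0xC74ADA5142A3180C = 14360530404369438732.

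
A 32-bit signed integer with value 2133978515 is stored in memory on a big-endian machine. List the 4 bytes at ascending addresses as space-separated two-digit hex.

2133978515 in hexadecimal, padded to 32 bits, is 0x7F31ED93.
Split into bytes (most-significant first): 7F 31 ED 93.
In big-endian order the high byte comes first in memory.
So the memory order matches the most-significant-first order: 7F 31 ED 93.

7F 31 ED 93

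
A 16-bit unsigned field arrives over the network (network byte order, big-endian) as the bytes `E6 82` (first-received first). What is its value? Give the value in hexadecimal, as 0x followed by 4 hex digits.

0xE682

Big-endian stores the most-significant byte at the lowest address.
The bytes are already most-significant first: 0xE682.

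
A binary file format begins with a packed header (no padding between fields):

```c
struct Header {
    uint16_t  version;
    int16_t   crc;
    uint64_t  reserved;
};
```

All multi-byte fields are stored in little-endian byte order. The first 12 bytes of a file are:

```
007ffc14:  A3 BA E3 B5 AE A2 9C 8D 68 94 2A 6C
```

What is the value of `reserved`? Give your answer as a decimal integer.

7794205281891426990

`reserved` follows `version` (2 B), `crc` (2 B), so it starts at offset 2 + 2 = 4 and occupies 8 bytes.
Bytes at offsets 4..11: AE A2 9C 8D 68 94 2A 6C.
Little-endian stores the least-significant byte at the lowest address.
Reassemble most-significant byte first: 6C 2A 94 68 8D 9C A2 AE → 0x6C2A94688D9CA2AE.
0x6C2A94688D9CA2AE = 7794205281891426990.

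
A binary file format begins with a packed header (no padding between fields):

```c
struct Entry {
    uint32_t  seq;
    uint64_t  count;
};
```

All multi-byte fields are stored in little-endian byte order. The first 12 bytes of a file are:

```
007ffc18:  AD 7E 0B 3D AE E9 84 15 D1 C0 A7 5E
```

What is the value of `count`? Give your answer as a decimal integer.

`count` follows `seq` (4 bytes), so it starts at byte offset 4 and occupies 8 bytes.
Bytes at offsets 4..11: AE E9 84 15 D1 C0 A7 5E.
Little-endian: lowest address holds the least-significant byte.
Reassemble most-significant byte first: 5E A7 C0 D1 15 84 E9 AE → 0x5EA7C0D11584E9AE.
0x5EA7C0D11584E9AE = 6820632164917635502.

6820632164917635502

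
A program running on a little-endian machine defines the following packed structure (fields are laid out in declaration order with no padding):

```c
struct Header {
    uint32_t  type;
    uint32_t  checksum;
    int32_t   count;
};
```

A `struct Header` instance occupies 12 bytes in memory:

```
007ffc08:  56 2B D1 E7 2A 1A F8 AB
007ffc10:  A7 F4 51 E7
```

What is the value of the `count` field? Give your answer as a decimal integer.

-414059353

`count` follows `type` (4 B), `checksum` (4 B), so it starts at offset 4 + 4 = 8 and occupies 4 bytes.
Bytes at offsets 8..11: A7 F4 51 E7.
In little-endian order the low byte comes first in memory.
Reassemble most-significant byte first: E7 51 F4 A7 → 0xE751F4A7.
Top bit is set, so as a signed 32-bit value this is 0xE751F4A7 − 2^32 = -414059353.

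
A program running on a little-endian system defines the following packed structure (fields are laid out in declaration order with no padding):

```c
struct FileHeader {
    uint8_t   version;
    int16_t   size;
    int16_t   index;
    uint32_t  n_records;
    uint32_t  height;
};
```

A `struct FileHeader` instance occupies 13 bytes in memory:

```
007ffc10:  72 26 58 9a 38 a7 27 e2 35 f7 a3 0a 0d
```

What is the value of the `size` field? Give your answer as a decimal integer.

`size` follows `version` (1 byte), so it starts at byte offset 1 and occupies 2 bytes.
Bytes at offsets 1..2: 26 58.
Little-endian stores the least-significant byte at the lowest address.
Reassemble most-significant byte first: 58 26 → 0x5826.
0x5826 = 22566.

22566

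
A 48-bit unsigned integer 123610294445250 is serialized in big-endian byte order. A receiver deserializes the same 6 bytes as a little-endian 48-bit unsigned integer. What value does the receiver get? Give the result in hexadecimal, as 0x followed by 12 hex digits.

0xC2E4B0436C70

123610294445250 in 48-bit hexadecimal is 0x706C43B0E4C2.
Stored big-endian, the bytes at ascending addresses are 70 6C 43 B0 E4 C2.
Read back as little-endian, the first byte is least significant, giving 0xC2E4B0436C70.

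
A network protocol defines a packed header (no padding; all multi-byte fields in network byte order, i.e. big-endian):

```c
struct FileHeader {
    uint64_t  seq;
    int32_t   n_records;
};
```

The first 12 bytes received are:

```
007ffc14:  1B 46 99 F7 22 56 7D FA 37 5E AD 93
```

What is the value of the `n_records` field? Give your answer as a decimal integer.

928951699

`n_records` follows `seq` (8 bytes), so it starts at byte offset 8 and occupies 4 bytes.
Bytes at offsets 8..11: 37 5E AD 93.
Big-endian stores the most-significant byte at the lowest address.
The bytes are already most-significant first: 0x375EAD93.
0x375EAD93 = 928951699.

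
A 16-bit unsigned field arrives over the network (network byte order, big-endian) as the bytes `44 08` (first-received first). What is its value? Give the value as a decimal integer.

17416

Big-endian: lowest address holds the most-significant byte.
The bytes are already most-significant first: 0x4408.
0x4408 = 17416.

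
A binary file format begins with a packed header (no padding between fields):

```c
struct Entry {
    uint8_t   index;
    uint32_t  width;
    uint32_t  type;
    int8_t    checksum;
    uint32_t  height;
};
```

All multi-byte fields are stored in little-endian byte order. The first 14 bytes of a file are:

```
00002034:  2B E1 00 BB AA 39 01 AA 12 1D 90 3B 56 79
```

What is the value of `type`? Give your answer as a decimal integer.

`type` follows `index` (1 B), `width` (4 B), so it starts at offset 1 + 4 = 5 and occupies 4 bytes.
Bytes at offsets 5..8: 39 01 AA 12.
Little-endian: lowest address holds the least-significant byte.
Reassemble most-significant byte first: 12 AA 01 39 → 0x12AA0139.
0x12AA0139 = 313131321.

313131321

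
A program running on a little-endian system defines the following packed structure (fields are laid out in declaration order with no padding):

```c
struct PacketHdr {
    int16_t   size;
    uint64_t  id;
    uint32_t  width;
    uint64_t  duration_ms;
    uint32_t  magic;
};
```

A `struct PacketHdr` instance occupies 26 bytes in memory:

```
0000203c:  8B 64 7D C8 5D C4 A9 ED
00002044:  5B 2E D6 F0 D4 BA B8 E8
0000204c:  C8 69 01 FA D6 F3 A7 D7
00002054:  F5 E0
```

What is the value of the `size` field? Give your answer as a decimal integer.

25739

`size` is the first field, at byte offset 0, occupying 2 bytes.
Bytes at offsets 0..1: 8B 64.
Little-endian: lowest address holds the least-significant byte.
Reassemble most-significant byte first: 64 8B → 0x648B.
0x648B = 25739.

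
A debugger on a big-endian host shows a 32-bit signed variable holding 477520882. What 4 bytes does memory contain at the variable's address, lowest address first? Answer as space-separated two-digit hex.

477520882 in hexadecimal, padded to 32 bits, is 0x1C7663F2.
Split into bytes (most-significant first): 1C 76 63 F2.
In big-endian order the high byte comes first in memory.
So the memory order matches the most-significant-first order: 1C 76 63 F2.

1C 76 63 F2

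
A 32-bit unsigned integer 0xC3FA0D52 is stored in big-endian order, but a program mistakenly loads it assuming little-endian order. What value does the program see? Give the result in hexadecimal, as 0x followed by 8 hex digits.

Stored big-endian, the bytes at ascending addresses are C3 FA 0D 52.
Read back as little-endian, the first byte is least significant, giving 0x520DFAC3.

0x520DFAC3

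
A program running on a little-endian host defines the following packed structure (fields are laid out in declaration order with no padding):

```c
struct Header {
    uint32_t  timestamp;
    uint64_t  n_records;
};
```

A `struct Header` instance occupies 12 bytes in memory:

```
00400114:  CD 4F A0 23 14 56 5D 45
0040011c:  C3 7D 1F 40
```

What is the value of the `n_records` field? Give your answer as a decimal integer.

4620550020341257748

`n_records` follows `timestamp` (4 bytes), so it starts at byte offset 4 and occupies 8 bytes.
Bytes at offsets 4..11: 14 56 5D 45 C3 7D 1F 40.
Little-endian stores the least-significant byte at the lowest address.
Reassemble most-significant byte first: 40 1F 7D C3 45 5D 56 14 → 0x401F7DC3455D5614.
0x401F7DC3455D5614 = 4620550020341257748.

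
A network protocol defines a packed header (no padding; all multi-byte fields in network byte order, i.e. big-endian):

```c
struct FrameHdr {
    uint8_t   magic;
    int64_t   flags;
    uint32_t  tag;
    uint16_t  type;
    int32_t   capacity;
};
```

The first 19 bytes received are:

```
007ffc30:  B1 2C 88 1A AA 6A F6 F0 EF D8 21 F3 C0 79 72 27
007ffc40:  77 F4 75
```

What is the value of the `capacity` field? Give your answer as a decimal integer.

`capacity` follows `magic` (1 B), `flags` (8 B), `tag` (4 B), `type` (2 B), so it starts at offset 1 + 8 + 4 + 2 = 15 and occupies 4 bytes.
Bytes at offsets 15..18: 27 77 F4 75.
In big-endian order the high byte comes first in memory.
The bytes are already most-significant first: 0x2777F475.
0x2777F475 = 662172789.

662172789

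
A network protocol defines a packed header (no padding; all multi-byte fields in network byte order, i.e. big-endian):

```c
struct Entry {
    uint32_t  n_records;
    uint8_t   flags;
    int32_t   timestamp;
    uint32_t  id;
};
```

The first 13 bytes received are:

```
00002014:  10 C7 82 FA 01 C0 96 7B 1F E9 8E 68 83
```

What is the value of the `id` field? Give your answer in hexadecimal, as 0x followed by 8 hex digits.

`id` follows `n_records` (4 B), `flags` (1 B), `timestamp` (4 B), so it starts at offset 4 + 1 + 4 = 9 and occupies 4 bytes.
Bytes at offsets 9..12: E9 8E 68 83.
Big-endian: lowest address holds the most-significant byte.
The bytes are already most-significant first: 0xE98E6883.

0xE98E6883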